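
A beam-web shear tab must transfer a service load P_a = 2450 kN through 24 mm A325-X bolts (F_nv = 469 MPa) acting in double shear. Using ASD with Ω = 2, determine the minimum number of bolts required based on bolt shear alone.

A_b = π·24²/4 = 452.4 mm².
Per-bolt allowable strength R_n/Ω = 469 × 452.4 × 2 / 1000 / 2 = 212.2 kN.
n ≥ 2450 / 212.2 = 11.55 → use 12 bolts.

12 bolts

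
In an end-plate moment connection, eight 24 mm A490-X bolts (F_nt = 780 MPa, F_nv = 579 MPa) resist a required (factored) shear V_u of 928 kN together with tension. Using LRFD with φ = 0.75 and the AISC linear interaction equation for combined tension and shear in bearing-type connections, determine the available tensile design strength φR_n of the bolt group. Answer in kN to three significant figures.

A_b = π·24²/4 = 452.4 mm²; f_rv = 928 × 1000 / (8 × 452.4) = 256.4 MPa.
F'_nt = 1.3 F_nt − (F_nt / φF_nv) f_rv = 1.3·780 − (780/(0.75·579))·256.4 = 553.4 MPa, capped at F_nt → F'_nt = 553.4 MPa.
R_n = F'_nt · A_b · n = 553.4 × 452.4 × 8 / 1000 = 2003 kN.
Design strength φR_n = 0.75 × 2003 = 1500 kN.

1500 kN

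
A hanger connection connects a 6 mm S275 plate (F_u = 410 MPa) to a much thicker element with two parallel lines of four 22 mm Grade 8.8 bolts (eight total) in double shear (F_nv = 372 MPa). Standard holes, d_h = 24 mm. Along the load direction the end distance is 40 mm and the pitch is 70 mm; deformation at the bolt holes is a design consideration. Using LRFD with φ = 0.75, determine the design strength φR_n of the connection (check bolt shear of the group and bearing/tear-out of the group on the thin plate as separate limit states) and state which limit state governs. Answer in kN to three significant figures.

708 kN (bearing governs)

Bolt shear: A_b = π·22²/4 = 380.1 mm²; R_n = 372 × 380.1 × 8 × 2 / 1000 = 2263 kN → 0.75 × 2263 = 1700 kN.
Bearing (1.2 l_c t F_u ≤ 2.4 d t F_u): upper limit = 2.4·22·6·410 / 1000 = 129.9 kN.
  Edge l_c = 40 − 24/2 = 28 → r_n = 82.66 kN; interior l_c = 70 − 24 = 46 → r_n = 129.9 kN.
  R_n,bearing = 2·82.66 + 6·129.9 = 944.6 kN → 0.75 × 944.6 = 708 kN.
Bearing governs: 708 kN.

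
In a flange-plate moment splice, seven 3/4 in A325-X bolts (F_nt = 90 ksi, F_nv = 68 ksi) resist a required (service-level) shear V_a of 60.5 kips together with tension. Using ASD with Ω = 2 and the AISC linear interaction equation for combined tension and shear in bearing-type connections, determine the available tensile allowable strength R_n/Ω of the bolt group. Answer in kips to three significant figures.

A_b = π·0.75²/4 = 0.4418 in²; f_rv = 60.5 / (7 × 0.4418) = 19.56 ksi.
F'_nt = 1.3 F_nt − (Ω F_nt / F_nv) f_rv = 1.3·90 − (2·90/68)·19.56 = 65.21 ksi, capped at F_nt → F'_nt = 65.21 ksi.
R_n = F'_nt · A_b · n = 65.21 × 0.4418 × 7 = 201.7 kips.
Allowable strength R_n/Ω = 201.7 / 2 = 101 kips.

101 kips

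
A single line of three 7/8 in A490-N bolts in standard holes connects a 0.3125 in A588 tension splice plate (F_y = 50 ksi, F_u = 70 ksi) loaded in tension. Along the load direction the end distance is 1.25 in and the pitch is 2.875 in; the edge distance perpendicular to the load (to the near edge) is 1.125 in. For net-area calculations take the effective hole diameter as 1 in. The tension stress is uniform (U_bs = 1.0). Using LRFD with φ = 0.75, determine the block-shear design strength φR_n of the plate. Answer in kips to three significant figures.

Shear plane L_v = 1.25 + 2·2.875 = 7 in; A_gv = 7 × 0.3125 = 2.188 in².
A_nv = (7 − 2.5·1) × 0.3125 = 1.406 in².
A_nt = (1.125 − 0.5·1) × 0.3125 = 0.1953 in².
0.6 F_u A_nv = 59.06 kips; 0.6 F_y A_gv = 65.62 kips → shear rupture governs the shear term.
R_n = 59.06 + 1.0 × 70 × 0.1953 = 72.73 kips.
Design strength φR_n = 0.75 × 72.73 = 54.6 kips.

54.6 kips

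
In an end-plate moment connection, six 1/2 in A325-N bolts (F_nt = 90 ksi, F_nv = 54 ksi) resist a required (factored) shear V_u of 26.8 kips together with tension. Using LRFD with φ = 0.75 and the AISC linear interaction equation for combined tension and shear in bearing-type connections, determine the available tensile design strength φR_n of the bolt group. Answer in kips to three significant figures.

58.7 kips

A_b = π·0.5²/4 = 0.1963 in²; f_rv = 26.8 / (6 × 0.1963) = 22.75 ksi.
F'_nt = 1.3 F_nt − (F_nt / φF_nv) f_rv = 1.3·90 − (90/(0.75·54))·22.75 = 66.45 ksi, capped at F_nt → F'_nt = 66.45 ksi.
R_n = F'_nt · A_b · n = 66.45 × 0.1963 × 6 = 78.28 kips.
Design strength φR_n = 0.75 × 78.28 = 58.7 kips.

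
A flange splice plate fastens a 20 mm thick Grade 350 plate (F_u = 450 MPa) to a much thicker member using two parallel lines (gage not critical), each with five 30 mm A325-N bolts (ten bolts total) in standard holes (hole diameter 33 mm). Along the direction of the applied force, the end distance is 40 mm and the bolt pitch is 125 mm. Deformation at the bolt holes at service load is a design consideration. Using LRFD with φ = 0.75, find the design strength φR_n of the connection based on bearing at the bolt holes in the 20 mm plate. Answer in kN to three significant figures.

4270 kN

Per bolt r_n = 1.2 l_c t F_u ≤ 2.4 d t F_u; upper limit = 2.4 × 30 × 20 × 450 / 1000 = 648 kN.
Edge bolt: l_c = 40 − 33/2 = 23.5 mm → 1.2 × 23.5 × 20 × 450 / 1000 = 253.8 → r_n = 253.8 kN.
Interior bolts: l_c = 125 − 33 = 92 mm → 1.2 × 92 × 20 × 450 / 1000 = 993.6 → r_n = 648 kN.
R_n = 2 × 253.8 + 8 × 648 = 5692 kN.
Design strength φR_n = 0.75 × 5692 = 4270 kN.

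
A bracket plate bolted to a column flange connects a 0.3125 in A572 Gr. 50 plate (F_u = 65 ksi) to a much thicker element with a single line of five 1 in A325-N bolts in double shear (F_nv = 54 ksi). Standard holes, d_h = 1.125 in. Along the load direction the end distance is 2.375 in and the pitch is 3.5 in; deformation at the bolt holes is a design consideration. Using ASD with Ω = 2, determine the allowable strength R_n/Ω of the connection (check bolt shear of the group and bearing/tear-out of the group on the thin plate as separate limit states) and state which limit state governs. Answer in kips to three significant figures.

Bolt shear: A_b = π·1²/4 = 0.7854 in²; R_n = 54 × 0.7854 × 5 × 2 = 424.1 kips → 424.1 / 2 = 212 kips.
Bearing (1.2 l_c t F_u ≤ 2.4 d t F_u): upper limit = 2.4·1·0.3125·65 = 48.75 kips.
  Edge l_c = 2.375 − 1.125/2 = 1.812 → r_n = 44.18 kips; interior l_c = 3.5 − 1.125 = 2.375 → r_n = 48.75 kips.
  R_n,bearing = 1·44.18 + 4·48.75 = 239.2 kips → 239.2 / 2 = 120 kips.
Bearing governs: 120 kips.

120 kips (bearing governs)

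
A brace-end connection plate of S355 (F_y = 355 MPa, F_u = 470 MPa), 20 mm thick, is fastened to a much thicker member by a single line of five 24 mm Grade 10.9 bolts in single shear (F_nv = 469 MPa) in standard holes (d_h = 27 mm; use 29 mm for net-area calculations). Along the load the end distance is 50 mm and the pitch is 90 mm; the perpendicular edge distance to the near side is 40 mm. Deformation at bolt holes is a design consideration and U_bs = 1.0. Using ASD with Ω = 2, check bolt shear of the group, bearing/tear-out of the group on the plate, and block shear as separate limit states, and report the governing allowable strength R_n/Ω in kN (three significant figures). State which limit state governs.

530 kN (bolt shear governs)

Bolt shear: A_b = π·24²/4 = 452.4 mm²; R_n = 469 × 452.4 × 5 × 1 / 1000 = 1061 kN → 1061 / 2 = 530 kN.
Bearing: edge l_c = 36.5, r_n = 411.7 kN; interior l_c = 63, r_n = 541.4 kN; R_n = 411.7 + 4·541.4 = 2577 kN → 1290 kN.
Block shear: A_gv = 8200, A_nv = 5590, A_nt = 510 mm²; R_n = min(0.6F_uA_nv, 0.6F_yA_gv) + U_bs·F_u·A_nt = 1816 kN → 908 kN.
Bolt shear governs: 530 kN.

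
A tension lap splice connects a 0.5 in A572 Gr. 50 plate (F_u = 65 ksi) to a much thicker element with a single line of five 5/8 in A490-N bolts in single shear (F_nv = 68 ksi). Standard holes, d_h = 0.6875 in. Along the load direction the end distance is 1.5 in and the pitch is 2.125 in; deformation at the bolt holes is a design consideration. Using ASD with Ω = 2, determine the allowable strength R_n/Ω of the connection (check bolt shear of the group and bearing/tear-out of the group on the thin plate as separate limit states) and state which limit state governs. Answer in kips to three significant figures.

52.2 kips (bolt shear governs)

Bolt shear: A_b = π·0.625²/4 = 0.3068 in²; R_n = 68 × 0.3068 × 5 × 1 = 104.3 kips → 104.3 / 2 = 52.2 kips.
Bearing (1.2 l_c t F_u ≤ 2.4 d t F_u): upper limit = 2.4·0.625·0.5·65 = 48.75 kips.
  Edge l_c = 1.5 − 0.6875/2 = 1.156 → r_n = 45.09 kips; interior l_c = 2.125 − 0.6875 = 1.438 → r_n = 48.75 kips.
  R_n,bearing = 1·45.09 + 4·48.75 = 240.1 kips → 240.1 / 2 = 120 kips.
Bolt shear governs: 52.2 kips.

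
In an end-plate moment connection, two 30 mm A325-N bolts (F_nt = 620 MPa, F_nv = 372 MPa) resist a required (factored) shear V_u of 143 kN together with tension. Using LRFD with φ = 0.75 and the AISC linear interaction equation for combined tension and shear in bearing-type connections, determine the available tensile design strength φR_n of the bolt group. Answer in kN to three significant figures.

A_b = π·30²/4 = 706.9 mm²; f_rv = 143 × 1000 / (2 × 706.9) = 101.2 MPa.
F'_nt = 1.3 F_nt − (F_nt / φF_nv) f_rv = 1.3·620 − (620/(0.75·372))·101.2 = 581.2 MPa, capped at F_nt → F'_nt = 581.2 MPa.
R_n = F'_nt · A_b · n = 581.2 × 706.9 × 2 / 1000 = 821.7 kN.
Design strength φR_n = 0.75 × 821.7 = 616 kN.

616 kN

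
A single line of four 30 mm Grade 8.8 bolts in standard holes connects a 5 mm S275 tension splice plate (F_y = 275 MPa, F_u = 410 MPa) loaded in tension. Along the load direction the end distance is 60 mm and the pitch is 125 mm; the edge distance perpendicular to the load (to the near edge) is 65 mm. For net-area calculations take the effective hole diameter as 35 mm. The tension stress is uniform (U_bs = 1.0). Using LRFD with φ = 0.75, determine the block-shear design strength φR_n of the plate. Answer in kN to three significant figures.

342 kN

Shear plane L_v = 60 + 3·125 = 435 mm; A_gv = 435 × 5 = 2175 mm².
A_nv = (435 − 3.5·35) × 5 = 1562 mm².
A_nt = (65 − 0.5·35) × 5 = 237.5 mm².
0.6 F_u A_nv = 384.4 kN; 0.6 F_y A_gv = 358.9 kN → shear yielding governs the shear term.
R_n = 358.9 + 1.0 × 410 × 237.5 / 1000 = 456.2 kN.
Design strength φR_n = 0.75 × 456.2 = 342 kN.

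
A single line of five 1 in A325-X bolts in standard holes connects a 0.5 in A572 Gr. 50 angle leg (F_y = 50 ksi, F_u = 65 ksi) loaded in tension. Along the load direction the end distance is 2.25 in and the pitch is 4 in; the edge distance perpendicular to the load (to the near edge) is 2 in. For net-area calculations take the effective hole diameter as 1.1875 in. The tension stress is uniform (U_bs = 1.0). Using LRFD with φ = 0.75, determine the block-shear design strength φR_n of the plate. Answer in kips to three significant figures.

Shear plane L_v = 2.25 + 4·4 = 18.25 in; A_gv = 18.25 × 0.5 = 9.125 in².
A_nv = (18.25 − 4.5·1.1875) × 0.5 = 6.453 in².
A_nt = (2 − 0.5·1.1875) × 0.5 = 0.7031 in².
0.6 F_u A_nv = 251.7 kips; 0.6 F_y A_gv = 273.8 kips → shear rupture governs the shear term.
R_n = 251.7 + 1.0 × 65 × 0.7031 = 297.4 kips.
Design strength φR_n = 0.75 × 297.4 = 223 kips.

223 kips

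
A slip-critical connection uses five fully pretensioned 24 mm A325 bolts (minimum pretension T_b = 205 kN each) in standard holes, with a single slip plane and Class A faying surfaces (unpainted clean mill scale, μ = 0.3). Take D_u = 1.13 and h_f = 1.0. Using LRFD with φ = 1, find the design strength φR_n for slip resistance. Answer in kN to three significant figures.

347 kN

R_n = μ · D_u · h_f · T_b · n_s · n_b = 0.3 × 1.13 × 1.0 × 205 × 1 × 5 = 347.5 kN.
Design strength φR_n = 1 × 347.5 = 347 kN.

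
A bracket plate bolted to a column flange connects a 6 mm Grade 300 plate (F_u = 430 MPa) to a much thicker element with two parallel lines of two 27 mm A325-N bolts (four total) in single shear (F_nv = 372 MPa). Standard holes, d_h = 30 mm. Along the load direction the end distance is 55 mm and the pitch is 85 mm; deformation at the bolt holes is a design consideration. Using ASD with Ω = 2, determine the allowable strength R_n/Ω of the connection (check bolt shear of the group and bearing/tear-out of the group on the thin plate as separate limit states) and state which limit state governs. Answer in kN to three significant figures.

291 kN (bearing governs)

Bolt shear: A_b = π·27²/4 = 572.6 mm²; R_n = 372 × 572.6 × 4 × 1 / 1000 = 852 kN → 852 / 2 = 426 kN.
Bearing (1.2 l_c t F_u ≤ 2.4 d t F_u): upper limit = 2.4·27·6·430 / 1000 = 167.2 kN.
  Edge l_c = 55 − 30/2 = 40 → r_n = 123.8 kN; interior l_c = 85 − 30 = 55 → r_n = 167.2 kN.
  R_n,bearing = 2·123.8 + 2·167.2 = 582 kN → 582 / 2 = 291 kN.
Bearing governs: 291 kN.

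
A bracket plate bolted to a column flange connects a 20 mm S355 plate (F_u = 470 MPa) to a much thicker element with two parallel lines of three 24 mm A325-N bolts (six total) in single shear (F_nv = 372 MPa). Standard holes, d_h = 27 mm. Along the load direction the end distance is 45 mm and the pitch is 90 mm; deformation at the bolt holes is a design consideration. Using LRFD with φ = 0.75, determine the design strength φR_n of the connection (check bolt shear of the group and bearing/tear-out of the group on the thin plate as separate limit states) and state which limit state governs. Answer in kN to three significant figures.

Bolt shear: A_b = π·24²/4 = 452.4 mm²; R_n = 372 × 452.4 × 6 × 1 / 1000 = 1010 kN → 0.75 × 1010 = 757 kN.
Bearing (1.2 l_c t F_u ≤ 2.4 d t F_u): upper limit = 2.4·24·20·470 / 1000 = 541.4 kN.
  Edge l_c = 45 − 27/2 = 31.5 → r_n = 355.3 kN; interior l_c = 90 − 27 = 63 → r_n = 541.4 kN.
  R_n,bearing = 2·355.3 + 4·541.4 = 2876 kN → 0.75 × 2876 = 2160 kN.
Bolt shear governs: 757 kN.

757 kN (bolt shear governs)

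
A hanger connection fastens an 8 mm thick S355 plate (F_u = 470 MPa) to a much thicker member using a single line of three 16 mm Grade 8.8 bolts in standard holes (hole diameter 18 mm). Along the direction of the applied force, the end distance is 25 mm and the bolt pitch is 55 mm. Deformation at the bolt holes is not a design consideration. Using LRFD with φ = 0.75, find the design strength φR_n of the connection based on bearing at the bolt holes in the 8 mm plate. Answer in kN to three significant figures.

338 kN

Per bolt r_n = 1.5 l_c t F_u ≤ 3.0 d t F_u; upper limit = 3.0 × 16 × 8 × 470 / 1000 = 180.5 kN.
Edge bolt: l_c = 25 − 18/2 = 16 mm → 1.5 × 16 × 8 × 470 / 1000 = 90.24 → r_n = 90.24 kN.
Interior bolts: l_c = 55 − 18 = 37 mm → 1.5 × 37 × 8 × 470 / 1000 = 208.7 → r_n = 180.5 kN.
R_n = 1 × 90.24 + 2 × 180.5 = 451.2 kN.
Design strength φR_n = 0.75 × 451.2 = 338 kN.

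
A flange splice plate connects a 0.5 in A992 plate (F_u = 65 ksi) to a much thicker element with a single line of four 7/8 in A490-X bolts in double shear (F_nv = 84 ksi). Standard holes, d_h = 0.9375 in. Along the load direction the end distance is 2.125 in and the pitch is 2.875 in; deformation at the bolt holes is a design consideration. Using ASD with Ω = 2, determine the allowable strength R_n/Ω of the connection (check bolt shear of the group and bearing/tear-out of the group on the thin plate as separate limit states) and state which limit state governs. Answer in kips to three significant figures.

135 kips (bearing governs)

Bolt shear: A_b = π·0.875²/4 = 0.6013 in²; R_n = 84 × 0.6013 × 4 × 2 = 404.1 kips → 404.1 / 2 = 202 kips.
Bearing (1.2 l_c t F_u ≤ 2.4 d t F_u): upper limit = 2.4·0.875·0.5·65 = 68.25 kips.
  Edge l_c = 2.125 − 0.9375/2 = 1.656 → r_n = 64.59 kips; interior l_c = 2.875 − 0.9375 = 1.938 → r_n = 68.25 kips.
  R_n,bearing = 1·64.59 + 3·68.25 = 269.3 kips → 269.3 / 2 = 135 kips.
Bearing governs: 135 kips.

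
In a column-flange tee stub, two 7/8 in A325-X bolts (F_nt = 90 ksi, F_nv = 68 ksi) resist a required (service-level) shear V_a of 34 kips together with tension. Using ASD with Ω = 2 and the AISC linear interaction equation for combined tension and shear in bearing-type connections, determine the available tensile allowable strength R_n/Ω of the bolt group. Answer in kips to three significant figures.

25.4 kips

A_b = π·0.875²/4 = 0.6013 in²; f_rv = 34 / (2 × 0.6013) = 28.27 ksi.
F'_nt = 1.3 F_nt − (Ω F_nt / F_nv) f_rv = 1.3·90 − (2·90/68)·28.27 = 42.16 ksi, capped at F_nt → F'_nt = 42.16 ksi.
R_n = F'_nt · A_b · n = 42.16 × 0.6013 × 2 = 50.71 kips.
Allowable strength R_n/Ω = 50.71 / 2 = 25.4 kips.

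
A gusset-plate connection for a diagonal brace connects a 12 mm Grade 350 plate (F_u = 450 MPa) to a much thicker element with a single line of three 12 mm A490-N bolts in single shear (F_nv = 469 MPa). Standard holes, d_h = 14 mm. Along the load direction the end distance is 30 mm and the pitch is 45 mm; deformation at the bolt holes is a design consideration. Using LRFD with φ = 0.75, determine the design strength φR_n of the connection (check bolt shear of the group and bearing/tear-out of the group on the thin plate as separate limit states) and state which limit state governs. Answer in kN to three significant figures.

Bolt shear: A_b = π·12²/4 = 113.1 mm²; R_n = 469 × 113.1 × 3 × 1 / 1000 = 159.1 kN → 0.75 × 159.1 = 119 kN.
Bearing (1.2 l_c t F_u ≤ 2.4 d t F_u): upper limit = 2.4·12·12·450 / 1000 = 155.5 kN.
  Edge l_c = 30 − 14/2 = 23 → r_n = 149 kN; interior l_c = 45 − 14 = 31 → r_n = 155.5 kN.
  R_n,bearing = 1·149 + 2·155.5 = 460.1 kN → 0.75 × 460.1 = 345 kN.
Bolt shear governs: 119 kN.

119 kN (bolt shear governs)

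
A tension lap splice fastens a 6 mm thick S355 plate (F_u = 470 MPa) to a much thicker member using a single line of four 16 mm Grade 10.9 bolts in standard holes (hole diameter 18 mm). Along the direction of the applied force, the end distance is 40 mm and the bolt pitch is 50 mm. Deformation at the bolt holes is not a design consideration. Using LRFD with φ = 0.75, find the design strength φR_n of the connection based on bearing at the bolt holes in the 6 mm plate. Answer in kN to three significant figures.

Per bolt r_n = 1.5 l_c t F_u ≤ 3.0 d t F_u; upper limit = 3.0 × 16 × 6 × 470 / 1000 = 135.4 kN.
Edge bolt: l_c = 40 − 18/2 = 31 mm → 1.5 × 31 × 6 × 470 / 1000 = 131.1 → r_n = 131.1 kN.
Interior bolts: l_c = 50 − 18 = 32 mm → 1.5 × 32 × 6 × 470 / 1000 = 135.4 → r_n = 135.4 kN.
R_n = 1 × 131.1 + 3 × 135.4 = 537.2 kN.
Design strength φR_n = 0.75 × 537.2 = 403 kN.

403 kN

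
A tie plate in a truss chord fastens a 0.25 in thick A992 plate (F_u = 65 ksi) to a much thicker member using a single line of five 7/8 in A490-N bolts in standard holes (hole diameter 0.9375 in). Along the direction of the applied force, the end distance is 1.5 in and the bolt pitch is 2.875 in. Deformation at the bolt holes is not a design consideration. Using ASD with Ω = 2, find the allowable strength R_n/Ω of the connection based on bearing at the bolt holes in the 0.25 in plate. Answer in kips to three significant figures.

97.9 kips

Per bolt r_n = 1.5 l_c t F_u ≤ 3.0 d t F_u; upper limit = 3.0 × 0.875 × 0.25 × 65 = 42.66 kips.
Edge bolt: l_c = 1.5 − 0.9375/2 = 1.031 in → 1.5 × 1.031 × 0.25 × 65 = 25.14 → r_n = 25.14 kips.
Interior bolts: l_c = 2.875 − 0.9375 = 1.938 in → 1.5 × 1.938 × 0.25 × 65 = 47.23 → r_n = 42.66 kips.
R_n = 1 × 25.14 + 4 × 42.66 = 195.8 kips.
Allowable strength R_n/Ω = 195.8 / 2 = 97.9 kips.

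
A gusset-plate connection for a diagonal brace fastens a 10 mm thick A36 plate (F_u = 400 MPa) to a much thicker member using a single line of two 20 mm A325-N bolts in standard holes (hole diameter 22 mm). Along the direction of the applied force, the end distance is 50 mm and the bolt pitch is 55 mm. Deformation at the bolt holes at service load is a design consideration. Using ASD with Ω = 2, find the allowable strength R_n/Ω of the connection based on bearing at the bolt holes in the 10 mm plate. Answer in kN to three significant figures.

173 kN

Per bolt r_n = 1.2 l_c t F_u ≤ 2.4 d t F_u; upper limit = 2.4 × 20 × 10 × 400 / 1000 = 192 kN.
Edge bolt: l_c = 50 − 22/2 = 39 mm → 1.2 × 39 × 10 × 400 / 1000 = 187.2 → r_n = 187.2 kN.
Interior bolts: l_c = 55 − 22 = 33 mm → 1.2 × 33 × 10 × 400 / 1000 = 158.4 → r_n = 158.4 kN.
R_n = 1 × 187.2 + 1 × 158.4 = 345.6 kN.
Allowable strength R_n/Ω = 345.6 / 2 = 173 kN.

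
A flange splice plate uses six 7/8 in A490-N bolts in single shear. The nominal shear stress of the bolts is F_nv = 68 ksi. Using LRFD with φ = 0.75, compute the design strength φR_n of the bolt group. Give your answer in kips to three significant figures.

184 kips

A_b = π × 0.875² / 4 = 0.6013 in².
R_n = F_nv · A_b · n · n_s = 68 × 0.6013 × 6 × 1 = 245.3 kips.
Design strength φR_n = 0.75 × 245.3 = 184 kips.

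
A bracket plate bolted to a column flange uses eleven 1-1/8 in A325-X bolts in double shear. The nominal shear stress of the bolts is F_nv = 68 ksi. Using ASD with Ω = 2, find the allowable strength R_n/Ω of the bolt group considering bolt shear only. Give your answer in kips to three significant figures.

A_b = π × 1.125² / 4 = 0.994 in².
R_n = F_nv · A_b · n · n_s = 68 × 0.994 × 11 × 2 = 1487 kips.
Allowable strength R_n/Ω = 1487 / 2 = 744 kips.

744 kips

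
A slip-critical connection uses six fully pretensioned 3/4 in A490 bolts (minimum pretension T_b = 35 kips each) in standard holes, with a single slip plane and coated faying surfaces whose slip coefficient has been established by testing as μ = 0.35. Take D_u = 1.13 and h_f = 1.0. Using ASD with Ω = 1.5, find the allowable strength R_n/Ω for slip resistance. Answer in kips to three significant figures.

R_n = μ · D_u · h_f · T_b · n_s · n_b = 0.35 × 1.13 × 1.0 × 35 × 1 × 6 = 83.05 kips.
Allowable strength R_n/Ω = 83.05 / 1.5 = 55.4 kips.

55.4 kips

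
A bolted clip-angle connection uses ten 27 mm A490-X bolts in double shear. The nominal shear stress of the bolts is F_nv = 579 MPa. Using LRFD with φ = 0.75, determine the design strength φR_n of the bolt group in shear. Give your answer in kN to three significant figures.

A_b = π × 27² / 4 = 572.6 mm².
R_n = F_nv · A_b · n · n_s = 579 × 572.6 × 10 × 2 / 1000 = 6630 kN.
Design strength φR_n = 0.75 × 6630 = 4970 kN.

4970 kN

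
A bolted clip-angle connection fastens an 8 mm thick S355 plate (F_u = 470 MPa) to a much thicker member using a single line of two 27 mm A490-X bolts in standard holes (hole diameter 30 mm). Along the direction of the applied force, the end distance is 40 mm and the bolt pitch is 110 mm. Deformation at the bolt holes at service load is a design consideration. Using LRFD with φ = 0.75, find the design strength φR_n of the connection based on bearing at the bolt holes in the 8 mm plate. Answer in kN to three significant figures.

267 kN

Per bolt r_n = 1.2 l_c t F_u ≤ 2.4 d t F_u; upper limit = 2.4 × 27 × 8 × 470 / 1000 = 243.6 kN.
Edge bolt: l_c = 40 − 30/2 = 25 mm → 1.2 × 25 × 8 × 470 / 1000 = 112.8 → r_n = 112.8 kN.
Interior bolts: l_c = 110 − 30 = 80 mm → 1.2 × 80 × 8 × 470 / 1000 = 361 → r_n = 243.6 kN.
R_n = 1 × 112.8 + 1 × 243.6 = 356.4 kN.
Design strength φR_n = 0.75 × 356.4 = 267 kN.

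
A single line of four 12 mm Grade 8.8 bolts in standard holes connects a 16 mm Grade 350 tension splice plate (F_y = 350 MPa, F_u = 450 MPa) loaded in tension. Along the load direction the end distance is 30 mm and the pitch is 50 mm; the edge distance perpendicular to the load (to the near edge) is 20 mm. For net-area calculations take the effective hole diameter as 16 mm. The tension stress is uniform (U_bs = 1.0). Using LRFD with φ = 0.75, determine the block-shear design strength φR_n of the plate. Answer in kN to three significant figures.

Shear plane L_v = 30 + 3·50 = 180 mm; A_gv = 180 × 16 = 2880 mm².
A_nv = (180 − 3.5·16) × 16 = 1984 mm².
A_nt = (20 − 0.5·16) × 16 = 192 mm².
0.6 F_u A_nv = 535.7 kN; 0.6 F_y A_gv = 604.8 kN → shear rupture governs the shear term.
R_n = 535.7 + 1.0 × 450 × 192 / 1000 = 622.1 kN.
Design strength φR_n = 0.75 × 622.1 = 467 kN.

467 kN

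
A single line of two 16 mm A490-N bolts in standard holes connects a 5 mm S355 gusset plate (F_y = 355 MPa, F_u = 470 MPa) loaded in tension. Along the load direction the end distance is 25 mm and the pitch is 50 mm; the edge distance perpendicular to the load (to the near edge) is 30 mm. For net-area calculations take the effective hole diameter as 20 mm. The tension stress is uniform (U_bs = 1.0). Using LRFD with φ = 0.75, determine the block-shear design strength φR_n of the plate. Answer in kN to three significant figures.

82.8 kN

Shear plane L_v = 25 + 1·50 = 75 mm; A_gv = 75 × 5 = 375 mm².
A_nv = (75 − 1.5·20) × 5 = 225 mm².
A_nt = (30 − 0.5·20) × 5 = 100 mm².
0.6 F_u A_nv = 63.45 kN; 0.6 F_y A_gv = 79.88 kN → shear rupture governs the shear term.
R_n = 63.45 + 1.0 × 470 × 100 / 1000 = 110.5 kN.
Design strength φR_n = 0.75 × 110.5 = 82.8 kN.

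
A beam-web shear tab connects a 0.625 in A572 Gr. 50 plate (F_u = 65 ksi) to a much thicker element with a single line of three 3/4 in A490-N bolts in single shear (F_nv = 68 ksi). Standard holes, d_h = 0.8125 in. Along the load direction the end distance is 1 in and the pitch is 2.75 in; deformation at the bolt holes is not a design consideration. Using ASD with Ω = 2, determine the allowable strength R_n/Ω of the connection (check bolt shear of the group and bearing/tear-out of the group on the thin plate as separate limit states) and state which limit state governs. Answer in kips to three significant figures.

Bolt shear: A_b = π·0.75²/4 = 0.4418 in²; R_n = 68 × 0.4418 × 3 × 1 = 90.12 kips → 90.12 / 2 = 45.1 kips.
Bearing (1.5 l_c t F_u ≤ 3.0 d t F_u): upper limit = 3.0·0.75·0.625·65 = 91.41 kips.
  Edge l_c = 1 − 0.8125/2 = 0.5938 → r_n = 36.18 kips; interior l_c = 2.75 − 0.8125 = 1.938 → r_n = 91.41 kips.
  R_n,bearing = 1·36.18 + 2·91.41 = 219 kips → 219 / 2 = 109 kips.
Bolt shear governs: 45.1 kips.

45.1 kips (bolt shear governs)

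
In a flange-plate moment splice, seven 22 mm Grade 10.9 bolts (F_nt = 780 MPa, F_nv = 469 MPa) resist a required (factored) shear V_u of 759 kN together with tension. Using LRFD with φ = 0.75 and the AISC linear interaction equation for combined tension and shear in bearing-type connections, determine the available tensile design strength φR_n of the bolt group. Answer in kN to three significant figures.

A_b = π·22²/4 = 380.1 mm²; f_rv = 759 × 1000 / (7 × 380.1) = 285.2 MPa.
F'_nt = 1.3 F_nt − (F_nt / φF_nv) f_rv = 1.3·780 − (780/(0.75·469))·285.2 = 381.5 MPa, capped at F_nt → F'_nt = 381.5 MPa.
R_n = F'_nt · A_b · n = 381.5 × 380.1 × 7 / 1000 = 1015 kN.
Design strength φR_n = 0.75 × 1015 = 761 kN.

761 kN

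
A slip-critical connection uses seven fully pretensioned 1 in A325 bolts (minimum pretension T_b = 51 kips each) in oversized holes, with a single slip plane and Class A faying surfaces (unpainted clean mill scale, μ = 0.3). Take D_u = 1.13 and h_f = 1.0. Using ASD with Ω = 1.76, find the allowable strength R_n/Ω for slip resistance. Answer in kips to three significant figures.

68.8 kips

R_n = μ · D_u · h_f · T_b · n_s · n_b = 0.3 × 1.13 × 1.0 × 51 × 1 × 7 = 121 kips.
Allowable strength R_n/Ω = 121 / 1.76 = 68.8 kips.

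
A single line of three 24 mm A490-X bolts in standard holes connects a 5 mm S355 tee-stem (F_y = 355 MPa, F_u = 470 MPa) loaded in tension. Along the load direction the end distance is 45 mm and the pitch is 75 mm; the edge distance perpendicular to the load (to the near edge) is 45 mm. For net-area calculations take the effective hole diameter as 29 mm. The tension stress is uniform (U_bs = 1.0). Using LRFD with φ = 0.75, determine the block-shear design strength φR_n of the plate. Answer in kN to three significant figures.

183 kN

Shear plane L_v = 45 + 2·75 = 195 mm; A_gv = 195 × 5 = 975 mm².
A_nv = (195 − 2.5·29) × 5 = 612.5 mm².
A_nt = (45 − 0.5·29) × 5 = 152.5 mm².
0.6 F_u A_nv = 172.7 kN; 0.6 F_y A_gv = 207.7 kN → shear rupture governs the shear term.
R_n = 172.7 + 1.0 × 470 × 152.5 / 1000 = 244.4 kN.
Design strength φR_n = 0.75 × 244.4 = 183 kN.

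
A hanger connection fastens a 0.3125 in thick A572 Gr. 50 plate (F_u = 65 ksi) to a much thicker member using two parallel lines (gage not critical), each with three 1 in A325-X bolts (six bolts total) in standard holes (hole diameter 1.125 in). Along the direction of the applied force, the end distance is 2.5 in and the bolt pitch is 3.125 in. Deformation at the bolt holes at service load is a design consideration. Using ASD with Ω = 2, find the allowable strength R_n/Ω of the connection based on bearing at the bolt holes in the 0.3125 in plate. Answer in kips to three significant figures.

145 kips

Per bolt r_n = 1.2 l_c t F_u ≤ 2.4 d t F_u; upper limit = 2.4 × 1 × 0.3125 × 65 = 48.75 kips.
Edge bolt: l_c = 2.5 − 1.125/2 = 1.938 in → 1.2 × 1.938 × 0.3125 × 65 = 47.23 → r_n = 47.23 kips.
Interior bolts: l_c = 3.125 − 1.125 = 2 in → 1.2 × 2 × 0.3125 × 65 = 48.75 → r_n = 48.75 kips.
R_n = 2 × 47.23 + 4 × 48.75 = 289.5 kips.
Allowable strength R_n/Ω = 289.5 / 2 = 145 kips.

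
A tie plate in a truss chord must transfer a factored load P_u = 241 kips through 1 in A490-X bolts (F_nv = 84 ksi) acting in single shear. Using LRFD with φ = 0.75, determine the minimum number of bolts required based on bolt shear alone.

5 bolts

A_b = π·1²/4 = 0.7854 in².
Per-bolt design strength φR_n = 0.75 × 84 × 0.7854 × 1 = 49.48 kips.
n ≥ 241 / 49.48 = 4.871 → use 5 bolts.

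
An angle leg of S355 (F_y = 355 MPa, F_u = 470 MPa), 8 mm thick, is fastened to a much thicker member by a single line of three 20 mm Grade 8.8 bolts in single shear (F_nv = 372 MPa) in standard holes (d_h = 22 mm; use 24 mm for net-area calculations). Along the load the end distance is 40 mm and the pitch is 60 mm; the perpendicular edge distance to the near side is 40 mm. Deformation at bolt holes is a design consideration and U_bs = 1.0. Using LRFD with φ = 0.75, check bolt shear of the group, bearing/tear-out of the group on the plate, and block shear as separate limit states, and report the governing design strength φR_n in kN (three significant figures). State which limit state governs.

248 kN (block shear governs)

Bolt shear: A_b = π·20²/4 = 314.2 mm²; R_n = 372 × 314.2 × 3 × 1 / 1000 = 350.6 kN → 0.75 × 350.6 = 263 kN.
Bearing: edge l_c = 29, r_n = 130.8 kN; interior l_c = 38, r_n = 171.5 kN; R_n = 130.8 + 2·171.5 = 473.8 kN → 355 kN.
Block shear: A_gv = 1280, A_nv = 800, A_nt = 224 mm²; R_n = min(0.6F_uA_nv, 0.6F_yA_gv) + U_bs·F_u·A_nt = 330.9 kN → 248 kN.
Block shear governs: 248 kN.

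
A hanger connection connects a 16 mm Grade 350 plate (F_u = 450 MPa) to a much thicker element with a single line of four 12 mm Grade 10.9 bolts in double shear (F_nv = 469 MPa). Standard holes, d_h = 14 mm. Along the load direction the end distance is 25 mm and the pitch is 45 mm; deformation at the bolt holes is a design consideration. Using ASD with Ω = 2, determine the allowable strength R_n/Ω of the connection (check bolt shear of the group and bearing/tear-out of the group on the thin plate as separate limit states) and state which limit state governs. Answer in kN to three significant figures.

Bolt shear: A_b = π·12²/4 = 113.1 mm²; R_n = 469 × 113.1 × 4 × 2 / 1000 = 424.3 kN → 424.3 / 2 = 212 kN.
Bearing (1.2 l_c t F_u ≤ 2.4 d t F_u): upper limit = 2.4·12·16·450 / 1000 = 207.4 kN.
  Edge l_c = 25 − 14/2 = 18 → r_n = 155.5 kN; interior l_c = 45 − 14 = 31 → r_n = 207.4 kN.
  R_n,bearing = 1·155.5 + 3·207.4 = 777.6 kN → 777.6 / 2 = 389 kN.
Bolt shear governs: 212 kN.

212 kN (bolt shear governs)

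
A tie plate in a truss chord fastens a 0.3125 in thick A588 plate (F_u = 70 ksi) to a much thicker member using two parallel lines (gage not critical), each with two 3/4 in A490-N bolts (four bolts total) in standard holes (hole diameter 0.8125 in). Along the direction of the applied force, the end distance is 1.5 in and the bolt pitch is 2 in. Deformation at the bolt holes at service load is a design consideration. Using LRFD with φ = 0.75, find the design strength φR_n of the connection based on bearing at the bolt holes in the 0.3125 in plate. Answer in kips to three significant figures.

Per bolt r_n = 1.2 l_c t F_u ≤ 2.4 d t F_u; upper limit = 2.4 × 0.75 × 0.3125 × 70 = 39.38 kips.
Edge bolt: l_c = 1.5 − 0.8125/2 = 1.094 in → 1.2 × 1.094 × 0.3125 × 70 = 28.71 → r_n = 28.71 kips.
Interior bolts: l_c = 2 − 0.8125 = 1.188 in → 1.2 × 1.188 × 0.3125 × 70 = 31.17 → r_n = 31.17 kips.
R_n = 2 × 28.71 + 2 × 31.17 = 119.8 kips.
Design strength φR_n = 0.75 × 119.8 = 89.8 kips.

89.8 kips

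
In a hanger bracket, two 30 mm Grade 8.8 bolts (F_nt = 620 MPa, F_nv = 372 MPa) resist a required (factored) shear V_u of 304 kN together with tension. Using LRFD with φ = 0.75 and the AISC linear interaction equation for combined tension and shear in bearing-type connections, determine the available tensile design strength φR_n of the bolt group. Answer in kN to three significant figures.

348 kN

A_b = π·30²/4 = 706.9 mm²; f_rv = 304 × 1000 / (2 × 706.9) = 215 MPa.
F'_nt = 1.3 F_nt − (F_nt / φF_nv) f_rv = 1.3·620 − (620/(0.75·372))·215 = 328.1 MPa, capped at F_nt → F'_nt = 328.1 MPa.
R_n = F'_nt · A_b · n = 328.1 × 706.9 × 2 / 1000 = 463.9 kN.
Design strength φR_n = 0.75 × 463.9 = 348 kN.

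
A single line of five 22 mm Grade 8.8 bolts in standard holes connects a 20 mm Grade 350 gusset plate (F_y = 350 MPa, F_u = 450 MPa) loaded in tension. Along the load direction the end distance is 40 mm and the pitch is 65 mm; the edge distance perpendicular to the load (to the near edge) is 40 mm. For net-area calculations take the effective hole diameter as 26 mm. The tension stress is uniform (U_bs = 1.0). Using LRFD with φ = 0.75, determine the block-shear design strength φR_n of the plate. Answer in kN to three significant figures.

923 kN

Shear plane L_v = 40 + 4·65 = 300 mm; A_gv = 300 × 20 = 6000 mm².
A_nv = (300 − 4.5·26) × 20 = 3660 mm².
A_nt = (40 − 0.5·26) × 20 = 540 mm².
0.6 F_u A_nv = 988.2 kN; 0.6 F_y A_gv = 1260 kN → shear rupture governs the shear term.
R_n = 988.2 + 1.0 × 450 × 540 / 1000 = 1231 kN.
Design strength φR_n = 0.75 × 1231 = 923 kN.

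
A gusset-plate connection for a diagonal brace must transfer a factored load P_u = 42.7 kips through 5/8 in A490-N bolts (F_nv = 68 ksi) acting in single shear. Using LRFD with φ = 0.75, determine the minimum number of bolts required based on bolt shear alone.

3 bolts

A_b = π·0.625²/4 = 0.3068 in².
Per-bolt design strength φR_n = 0.75 × 68 × 0.3068 × 1 = 15.65 kips.
n ≥ 42.7 / 15.65 = 2.729 → use 3 bolts.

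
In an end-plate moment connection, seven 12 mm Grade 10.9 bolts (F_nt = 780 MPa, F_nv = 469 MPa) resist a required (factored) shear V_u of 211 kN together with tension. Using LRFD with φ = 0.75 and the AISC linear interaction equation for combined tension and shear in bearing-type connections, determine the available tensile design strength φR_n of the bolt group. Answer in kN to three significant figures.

251 kN

A_b = π·12²/4 = 113.1 mm²; f_rv = 211 × 1000 / (7 × 113.1) = 266.5 MPa.
F'_nt = 1.3 F_nt − (F_nt / φF_nv) f_rv = 1.3·780 − (780/(0.75·469))·266.5 = 423 MPa, capped at F_nt → F'_nt = 423 MPa.
R_n = F'_nt · A_b · n = 423 × 113.1 × 7 / 1000 = 334.9 kN.
Design strength φR_n = 0.75 × 334.9 = 251 kN.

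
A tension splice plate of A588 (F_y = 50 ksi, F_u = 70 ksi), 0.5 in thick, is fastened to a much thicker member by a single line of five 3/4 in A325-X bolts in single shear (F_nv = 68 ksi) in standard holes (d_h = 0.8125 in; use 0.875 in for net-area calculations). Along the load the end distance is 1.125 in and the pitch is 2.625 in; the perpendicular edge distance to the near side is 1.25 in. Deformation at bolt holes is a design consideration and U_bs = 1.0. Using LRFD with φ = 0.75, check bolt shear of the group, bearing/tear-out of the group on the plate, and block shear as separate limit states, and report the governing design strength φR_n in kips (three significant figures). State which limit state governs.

113 kips (bolt shear governs)

Bolt shear: A_b = π·0.75²/4 = 0.4418 in²; R_n = 68 × 0.4418 × 5 × 1 = 150.2 kips → 0.75 × 150.2 = 113 kips.
Bearing: edge l_c = 0.7188, r_n = 30.19 kips; interior l_c = 1.812, r_n = 63 kips; R_n = 30.19 + 4·63 = 282.2 kips → 212 kips.
Block shear: A_gv = 5.812, A_nv = 3.844, A_nt = 0.4062 in²; R_n = min(0.6F_uA_nv, 0.6F_yA_gv) + U_bs·F_u·A_nt = 189.9 kips → 142 kips.
Bolt shear governs: 113 kips.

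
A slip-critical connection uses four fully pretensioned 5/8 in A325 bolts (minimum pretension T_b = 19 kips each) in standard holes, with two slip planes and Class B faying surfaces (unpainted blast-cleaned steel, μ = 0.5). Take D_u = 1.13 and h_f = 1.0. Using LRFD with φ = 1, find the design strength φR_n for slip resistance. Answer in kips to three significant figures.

85.9 kips

R_n = μ · D_u · h_f · T_b · n_s · n_b = 0.5 × 1.13 × 1.0 × 19 × 2 × 4 = 85.88 kips.
Design strength φR_n = 1 × 85.88 = 85.9 kips.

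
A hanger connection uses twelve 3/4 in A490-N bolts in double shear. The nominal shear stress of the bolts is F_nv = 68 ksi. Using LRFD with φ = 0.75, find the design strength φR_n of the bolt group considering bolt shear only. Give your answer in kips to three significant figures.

A_b = π × 0.75² / 4 = 0.4418 in².
R_n = F_nv · A_b · n · n_s = 68 × 0.4418 × 12 × 2 = 721 kips.
Design strength φR_n = 0.75 × 721 = 541 kips.

541 kips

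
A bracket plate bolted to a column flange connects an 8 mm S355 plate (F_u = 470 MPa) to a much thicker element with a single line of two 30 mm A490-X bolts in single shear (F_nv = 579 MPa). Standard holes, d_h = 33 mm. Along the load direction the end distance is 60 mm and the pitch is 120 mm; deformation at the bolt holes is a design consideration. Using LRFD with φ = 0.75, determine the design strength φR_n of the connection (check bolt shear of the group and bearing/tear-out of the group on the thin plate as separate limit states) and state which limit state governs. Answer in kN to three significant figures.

350 kN (bearing governs)

Bolt shear: A_b = π·30²/4 = 706.9 mm²; R_n = 579 × 706.9 × 2 × 1 / 1000 = 818.5 kN → 0.75 × 818.5 = 614 kN.
Bearing (1.2 l_c t F_u ≤ 2.4 d t F_u): upper limit = 2.4·30·8·470 / 1000 = 270.7 kN.
  Edge l_c = 60 − 33/2 = 43.5 → r_n = 196.3 kN; interior l_c = 120 − 33 = 87 → r_n = 270.7 kN.
  R_n,bearing = 1·196.3 + 1·270.7 = 467 kN → 0.75 × 467 = 350 kN.
Bearing governs: 350 kN.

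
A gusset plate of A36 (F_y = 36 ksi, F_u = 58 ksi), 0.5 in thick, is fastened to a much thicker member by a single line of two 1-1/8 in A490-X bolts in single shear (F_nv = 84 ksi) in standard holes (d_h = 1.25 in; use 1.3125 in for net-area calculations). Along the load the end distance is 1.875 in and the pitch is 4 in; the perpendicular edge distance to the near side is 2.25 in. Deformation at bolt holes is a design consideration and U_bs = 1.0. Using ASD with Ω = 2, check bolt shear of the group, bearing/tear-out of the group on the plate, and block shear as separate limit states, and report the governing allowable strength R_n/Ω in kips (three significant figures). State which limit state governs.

54.8 kips (block shear governs)

Bolt shear: A_b = π·1.125²/4 = 0.994 in²; R_n = 84 × 0.994 × 2 × 1 = 167 kips → 167 / 2 = 83.5 kips.
Bearing: edge l_c = 1.25, r_n = 43.5 kips; interior l_c = 2.75, r_n = 78.3 kips; R_n = 43.5 + 1·78.3 = 121.8 kips → 60.9 kips.
Block shear: A_gv = 2.938, A_nv = 1.953, A_nt = 0.7969 in²; R_n = min(0.6F_uA_nv, 0.6F_yA_gv) + U_bs·F_u·A_nt = 109.7 kips → 54.8 kips.
Block shear governs: 54.8 kips.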